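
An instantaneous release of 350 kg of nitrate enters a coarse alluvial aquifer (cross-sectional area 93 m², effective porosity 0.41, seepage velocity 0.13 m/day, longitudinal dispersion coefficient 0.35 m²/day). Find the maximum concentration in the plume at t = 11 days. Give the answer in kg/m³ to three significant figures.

1.32 kg/m³

The peak of an instantaneous 1D plume sits at x = vt; there the Gaussian factor is 1 and C_max = M/(n_e·A·√(4πDt)), where n_e·A is the pore area the mass is dissolved in.
√(4πDt) = √(4π × 0.35 × 11) = 6.956 m, so C_max = 350/(0.41 × 93 × 6.956) = 1.32 kg/m³.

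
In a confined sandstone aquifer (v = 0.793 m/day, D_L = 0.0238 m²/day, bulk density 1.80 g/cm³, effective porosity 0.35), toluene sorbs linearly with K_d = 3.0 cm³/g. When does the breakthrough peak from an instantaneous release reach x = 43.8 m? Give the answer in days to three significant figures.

907 days

Retardation factor R = 1 + ρ_b·K_d/n = 1 + 1.80 × 3.0/0.35 = 16.43.
Sorption retards both mechanisms: v_R = v/R = 0.04827 m/day, D_R = D/R = 0.001449 m²/day.
Peak time from v_R²t² + 2D_R t − x² = 0: t = (√(D_R² + v_R²x²) − D_R)/v_R².
√(D_R² + v_R²x²) = √(0.001449² + 0.04827² × 43.8²) = 2.114; v_R² = 0.002330.
t = (2.114 − 0.001449)/0.002330 = 907 days.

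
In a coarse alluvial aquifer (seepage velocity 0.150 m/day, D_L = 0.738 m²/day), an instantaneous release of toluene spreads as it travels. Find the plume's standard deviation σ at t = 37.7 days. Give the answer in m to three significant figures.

Dispersive spreading gives a Gaussian with σ² = 2Dt; advection only shifts the center.
σ = √(2 × 0.738 × 37.7) = 7.46 m.

7.46 m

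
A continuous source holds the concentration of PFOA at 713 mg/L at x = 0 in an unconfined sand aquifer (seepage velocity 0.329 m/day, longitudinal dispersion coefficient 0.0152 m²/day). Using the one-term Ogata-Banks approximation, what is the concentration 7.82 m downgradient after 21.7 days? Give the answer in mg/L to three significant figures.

For a continuous step input, C/C₀ ≈ ½·erfc((x−vt)/(2√(Dt))).
vt = 0.329 × 21.7 = 7.1393 m and 2√(Dt) = 2√(0.0152 × 21.7) = 1.149 m.
Argument (x−vt)/(2√(Dt)) = (7.82 − 7.1393)/1.149 = 0.5924; ½·erfc(0.5924) = 0.2011.
C = 713 × 0.2011 = 143 mg/L.

143 mg/L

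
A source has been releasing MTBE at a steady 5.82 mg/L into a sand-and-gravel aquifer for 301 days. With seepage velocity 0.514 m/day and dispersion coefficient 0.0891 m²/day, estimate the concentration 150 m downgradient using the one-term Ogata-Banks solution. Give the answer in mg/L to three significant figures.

For a continuous step input, C/C₀ ≈ ½·erfc((x−vt)/(2√(Dt))).
vt = 0.514 × 301 = 154.714 m and 2√(Dt) = 2√(0.0891 × 301) = 10.36 m.
Argument (x−vt)/(2√(Dt)) = (150 − 154.714)/10.36 = -0.4550; ½·erfc(-0.4550) = 0.7400.
C = 5.82 × 0.7400 = 4.31 mg/L.

4.31 mg/L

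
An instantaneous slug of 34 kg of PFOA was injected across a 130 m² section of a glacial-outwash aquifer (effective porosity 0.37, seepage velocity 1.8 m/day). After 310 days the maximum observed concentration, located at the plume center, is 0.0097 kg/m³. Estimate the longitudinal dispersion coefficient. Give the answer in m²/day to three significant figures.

1.36 m²/day

At the plume center C_max = M/(n_e·A·√(4πDt)), so D = M²/(4πt·(n_e·A·C_max)²).
n_e·A·C_max = 0.37 × 130 × 0.0097 = 0.4666 kg/m.
D = 34²/(4π × 310 × 0.4666²) = 1.36 m²/day.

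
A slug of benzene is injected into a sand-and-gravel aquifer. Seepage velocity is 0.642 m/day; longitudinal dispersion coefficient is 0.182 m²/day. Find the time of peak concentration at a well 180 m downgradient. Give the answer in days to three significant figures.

280 days

For the 1D instantaneous-source solution, setting ∂C/∂t = 0 at fixed x gives v²t² + 2Dt − x² = 0, so t = (√(D² + v²x²) − D)/v².
√(D² + v²x²) = √(0.182² + 0.642² × 180²) = 115.6; v² = 0.412164.
t = (115.6 − 0.182)/0.412164 = 280 days (vs. the pure-advection estimate x/v = 280 d).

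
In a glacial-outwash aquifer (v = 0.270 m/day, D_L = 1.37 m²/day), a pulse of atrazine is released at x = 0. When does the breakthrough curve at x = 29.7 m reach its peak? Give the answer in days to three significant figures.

For the 1D instantaneous-source solution, setting ∂C/∂t = 0 at fixed x gives v²t² + 2Dt − x² = 0, so t = (√(D² + v²x²) − D)/v².
√(D² + v²x²) = √(1.37² + 0.270² × 29.7²) = 8.135; v² = 0.0729.
t = (8.135 − 1.37)/0.0729 = 92.8 days (vs. the pure-advection estimate x/v = 110 d).

92.8 days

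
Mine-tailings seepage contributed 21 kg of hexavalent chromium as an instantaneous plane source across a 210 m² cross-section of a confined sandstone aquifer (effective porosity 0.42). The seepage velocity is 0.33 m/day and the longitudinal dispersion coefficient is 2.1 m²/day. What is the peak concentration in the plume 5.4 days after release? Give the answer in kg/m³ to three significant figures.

The peak of an instantaneous 1D plume sits at x = vt; there the Gaussian factor is 1 and C_max = M/(n_e·A·√(4πDt)), where n_e·A is the pore area the mass is dissolved in.
√(4πDt) = √(4π × 2.1 × 5.4) = 11.94 m, so C_max = 21/(0.42 × 210 × 11.94) = 0.0199 kg/m³.

0.0199 kg/m³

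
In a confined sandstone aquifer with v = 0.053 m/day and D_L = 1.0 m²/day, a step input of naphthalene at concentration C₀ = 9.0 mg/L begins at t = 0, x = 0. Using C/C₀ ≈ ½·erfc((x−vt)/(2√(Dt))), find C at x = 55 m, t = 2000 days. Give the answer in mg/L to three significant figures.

7.11 mg/L

For a continuous step input, C/C₀ ≈ ½·erfc((x−vt)/(2√(Dt))).
vt = 0.053 × 2000 = 106 m and 2√(Dt) = 2√(1.0 × 2000) = 89.44 m.
Argument (x−vt)/(2√(Dt)) = (55 − 106)/89.44 = -0.5702; ½·erfc(-0.5702) = 0.7900.
C = 9.0 × 0.7900 = 7.11 mg/L.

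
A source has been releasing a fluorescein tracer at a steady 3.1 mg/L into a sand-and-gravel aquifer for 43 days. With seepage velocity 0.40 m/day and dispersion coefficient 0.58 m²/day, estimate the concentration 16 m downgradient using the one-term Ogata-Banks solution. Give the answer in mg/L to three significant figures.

1.76 mg/L

For a continuous step input, C/C₀ ≈ ½·erfc((x−vt)/(2√(Dt))).
vt = 0.40 × 43 = 17.2 m and 2√(Dt) = 2√(0.58 × 43) = 9.988 m.
Argument (x−vt)/(2√(Dt)) = (16 − 17.2)/9.988 = -0.1201; ½·erfc(-0.1201) = 0.5674.
C = 3.1 × 0.5674 = 1.76 mg/L.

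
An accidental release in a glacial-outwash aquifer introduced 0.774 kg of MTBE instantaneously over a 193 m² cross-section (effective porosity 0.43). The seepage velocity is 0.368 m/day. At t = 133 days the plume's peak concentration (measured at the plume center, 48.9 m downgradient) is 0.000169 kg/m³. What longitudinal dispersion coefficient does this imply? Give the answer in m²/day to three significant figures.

At the plume center C_max = M/(n_e·A·√(4πDt)), so D = M²/(4πt·(n_e·A·C_max)²).
n_e·A·C_max = 0.43 × 193 × 0.000169 = 0.01403 kg/m.
D = 0.774²/(4π × 133 × 0.01403²) = 1.82 m²/day.

1.82 m²/day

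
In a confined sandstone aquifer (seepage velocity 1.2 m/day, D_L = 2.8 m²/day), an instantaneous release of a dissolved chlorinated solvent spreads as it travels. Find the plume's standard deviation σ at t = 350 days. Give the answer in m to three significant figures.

44.3 m

Dispersive spreading gives a Gaussian with σ² = 2Dt; advection only shifts the center.
σ = √(2 × 2.8 × 350) = 44.3 m.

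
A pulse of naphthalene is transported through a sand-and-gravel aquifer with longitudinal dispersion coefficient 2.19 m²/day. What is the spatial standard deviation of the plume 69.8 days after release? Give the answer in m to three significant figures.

Dispersive spreading gives a Gaussian with σ² = 2Dt; advection only shifts the center.
σ = √(2 × 2.19 × 69.8) = 17.5 m.

17.5 m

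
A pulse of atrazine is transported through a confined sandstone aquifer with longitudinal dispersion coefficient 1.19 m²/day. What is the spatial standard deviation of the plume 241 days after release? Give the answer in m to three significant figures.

Dispersive spreading gives a Gaussian with σ² = 2Dt; advection only shifts the center.
σ = √(2 × 1.19 × 241) = 23.9 m.

23.9 m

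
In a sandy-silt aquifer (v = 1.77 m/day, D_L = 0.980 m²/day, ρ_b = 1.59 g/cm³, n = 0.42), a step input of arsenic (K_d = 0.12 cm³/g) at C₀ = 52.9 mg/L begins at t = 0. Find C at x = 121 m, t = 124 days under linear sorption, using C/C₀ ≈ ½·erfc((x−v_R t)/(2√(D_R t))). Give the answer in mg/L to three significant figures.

Retardation factor R = 1 + ρ_b·K_d/n = 1 + 1.59 × 0.12/0.42 = 1.454.
Sorption retards both mechanisms: v_R = v/R = 1.217 m/day, D_R = D/R = 0.6740 m²/day.
v_R·t = 1.217 × 124 = 150.908 m; 2√(D_R t) = 18.28 m; argument = (121 − 150.908)/18.28 = -1.636.
C = C₀ × ½·erfc(-1.636) = 52.9 × 0.9897 = 52.4 mg/L.

52.4 mg/L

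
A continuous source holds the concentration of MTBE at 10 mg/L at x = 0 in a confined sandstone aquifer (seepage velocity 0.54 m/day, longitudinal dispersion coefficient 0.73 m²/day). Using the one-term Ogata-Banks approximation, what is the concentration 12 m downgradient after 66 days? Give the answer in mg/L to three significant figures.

For a continuous step input, C/C₀ ≈ ½·erfc((x−vt)/(2√(Dt))).
vt = 0.54 × 66 = 35.64 m and 2√(Dt) = 2√(0.73 × 66) = 13.88 m.
Argument (x−vt)/(2√(Dt)) = (12 − 35.64)/13.88 = -1.703; ½·erfc(-1.703) = 0.9920.
C = 10 × 0.9920 = 9.92 mg/L.

9.92 mg/L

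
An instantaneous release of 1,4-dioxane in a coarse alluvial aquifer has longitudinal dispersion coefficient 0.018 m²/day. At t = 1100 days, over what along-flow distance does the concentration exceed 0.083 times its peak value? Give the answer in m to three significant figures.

28.1 m

The plume is Gaussian with σ = √(2Dt) = √(2 × 0.018 × 1100) = 6.293 m.
C/C_peak = exp(−Δx²/(2σ²)) = 0.083 ⇒ Δx = σ·√(−2 ln 0.083) = 6.293 × 2.231 = 14.04 m.
Width = 2Δx = 28.1 m.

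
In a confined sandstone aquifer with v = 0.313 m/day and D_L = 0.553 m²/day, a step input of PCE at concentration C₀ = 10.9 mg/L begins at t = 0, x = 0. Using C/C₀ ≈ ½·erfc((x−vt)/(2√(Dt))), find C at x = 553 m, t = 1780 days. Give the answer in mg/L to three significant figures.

For a continuous step input, C/C₀ ≈ ½·erfc((x−vt)/(2√(Dt))).
vt = 0.313 × 1780 = 557.14 m and 2√(Dt) = 2√(0.553 × 1780) = 62.75 m.
Argument (x−vt)/(2√(Dt)) = (553 − 557.14)/62.75 = -0.06598; ½·erfc(-0.06598) = 0.5372.
C = 10.9 × 0.5372 = 5.86 mg/L.

5.86 mg/L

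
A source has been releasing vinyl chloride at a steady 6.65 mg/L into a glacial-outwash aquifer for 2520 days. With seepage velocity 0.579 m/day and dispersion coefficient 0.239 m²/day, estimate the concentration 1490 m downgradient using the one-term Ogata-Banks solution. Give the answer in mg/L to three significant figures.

1.24 mg/L

For a continuous step input, C/C₀ ≈ ½·erfc((x−vt)/(2√(Dt))).
vt = 0.579 × 2520 = 1459.08 m and 2√(Dt) = 2√(0.239 × 2520) = 49.08 m.
Argument (x−vt)/(2√(Dt)) = (1490 − 1459.08)/49.08 = 0.6300; ½·erfc(0.6300) = 0.1865.
C = 6.65 × 0.1865 = 1.24 mg/L.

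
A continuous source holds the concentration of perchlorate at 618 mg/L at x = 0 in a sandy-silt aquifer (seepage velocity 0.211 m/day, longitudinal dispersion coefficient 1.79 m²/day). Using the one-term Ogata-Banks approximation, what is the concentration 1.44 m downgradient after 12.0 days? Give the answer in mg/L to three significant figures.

For a continuous step input, C/C₀ ≈ ½·erfc((x−vt)/(2√(Dt))).
vt = 0.211 × 12.0 = 2.532 m and 2√(Dt) = 2√(1.79 × 12.0) = 9.269 m.
Argument (x−vt)/(2√(Dt)) = (1.44 − 2.532)/9.269 = -0.1178; ½·erfc(-0.1178) = 0.5662.
C = 618 × 0.5662 = 350 mg/L.

350 mg/L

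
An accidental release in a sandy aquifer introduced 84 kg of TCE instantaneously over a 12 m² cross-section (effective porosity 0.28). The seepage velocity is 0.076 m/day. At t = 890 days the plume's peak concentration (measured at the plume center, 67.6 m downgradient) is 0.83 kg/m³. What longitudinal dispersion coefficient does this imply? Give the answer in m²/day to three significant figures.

0.0811 m²/day

At the plume center C_max = M/(n_e·A·√(4πDt)), so D = M²/(4πt·(n_e·A·C_max)²).
n_e·A·C_max = 0.28 × 12 × 0.83 = 2.789 kg/m.
D = 84²/(4π × 890 × 2.789²) = 0.0811 m²/day.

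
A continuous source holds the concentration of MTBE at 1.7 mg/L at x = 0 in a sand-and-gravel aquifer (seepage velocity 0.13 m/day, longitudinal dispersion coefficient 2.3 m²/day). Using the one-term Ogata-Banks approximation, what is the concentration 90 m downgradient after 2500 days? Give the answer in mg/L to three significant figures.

1.68 mg/L

For a continuous step input, C/C₀ ≈ ½·erfc((x−vt)/(2√(Dt))).
vt = 0.13 × 2500 = 325 m and 2√(Dt) = 2√(2.3 × 2500) = 151.7 m.
Argument (x−vt)/(2√(Dt)) = (90 − 325)/151.7 = -1.549; ½·erfc(-1.549) = 0.9858.
C = 1.7 × 0.9858 = 1.68 mg/L.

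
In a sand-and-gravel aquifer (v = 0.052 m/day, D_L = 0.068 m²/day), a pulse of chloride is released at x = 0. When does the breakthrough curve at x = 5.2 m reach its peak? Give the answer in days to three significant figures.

78.0 days

For the 1D instantaneous-source solution, setting ∂C/∂t = 0 at fixed x gives v²t² + 2Dt − x² = 0, so t = (√(D² + v²x²) − D)/v².
√(D² + v²x²) = √(0.068² + 0.052² × 5.2²) = 0.2788; v² = 0.002704.
t = (0.2788 − 0.068)/0.002704 = 78.0 days (vs. the pure-advection estimate x/v = 100 d).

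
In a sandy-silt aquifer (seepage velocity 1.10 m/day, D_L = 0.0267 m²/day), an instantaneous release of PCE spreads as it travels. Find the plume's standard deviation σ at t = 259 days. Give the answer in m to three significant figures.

3.72 m

Dispersive spreading gives a Gaussian with σ² = 2Dt; advection only shifts the center.
σ = √(2 × 0.0267 × 259) = 3.72 m.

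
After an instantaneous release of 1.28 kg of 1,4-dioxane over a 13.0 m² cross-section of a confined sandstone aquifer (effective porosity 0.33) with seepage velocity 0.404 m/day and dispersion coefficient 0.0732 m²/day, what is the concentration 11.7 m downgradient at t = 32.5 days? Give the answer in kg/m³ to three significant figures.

0.0440 kg/m³

For an instantaneous plane source, C(x,t) = M/(n_e·A·√(4πDt)) · exp(−(x−vt)²/(4Dt)), with n_e·A the pore (flow) area.
Plume center vt = 0.404 × 32.5 = 13.13 m, so the well at 11.7 m is 1.43 m upgradient of the peak.
√(4πDt) = 5.468 m, giving peak height M/(n_e·A·√(4πDt)) = 1.28/(0.33 × 13.0 × 5.468) = 0.05457 kg/m³.
(x−vt)²/(4Dt) = (-1.43)²/(4 × 0.0732 × 32.5) = 0.2149; exp(−0.2149) = 0.8066.
C = 0.05457 × 0.8066 = 0.0440 kg/m³.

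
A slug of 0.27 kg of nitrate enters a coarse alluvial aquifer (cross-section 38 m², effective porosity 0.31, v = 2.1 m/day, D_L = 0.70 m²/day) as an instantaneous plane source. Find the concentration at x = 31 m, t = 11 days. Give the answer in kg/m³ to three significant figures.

0.000307 kg/m³

For an instantaneous plane source, C(x,t) = M/(n_e·A·√(4πDt)) · exp(−(x−vt)²/(4Dt)), with n_e·A the pore (flow) area.
Plume center vt = 2.1 × 11 = 23.1 m, so the well at 31 m is 7.9 m downgradient of the peak.
√(4πDt) = 9.837 m, giving peak height M/(n_e·A·√(4πDt)) = 0.27/(0.31 × 38 × 9.837) = 0.002330 kg/m³.
(x−vt)²/(4Dt) = (7.9)²/(4 × 0.70 × 11) = 2.026; exp(−2.026) = 0.1319.
C = 0.002330 × 0.1319 = 0.000307 kg/m³.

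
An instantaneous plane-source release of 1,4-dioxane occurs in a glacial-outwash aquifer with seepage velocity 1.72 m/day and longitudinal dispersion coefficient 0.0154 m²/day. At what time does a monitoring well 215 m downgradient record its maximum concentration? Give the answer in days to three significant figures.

For the 1D instantaneous-source solution, setting ∂C/∂t = 0 at fixed x gives v²t² + 2Dt − x² = 0, so t = (√(D² + v²x²) − D)/v².
√(D² + v²x²) = √(0.0154² + 1.72² × 215²) = 369.8; v² = 2.9584.
t = (369.8 − 0.0154)/2.9584 = 125 days (vs. the pure-advection estimate x/v = 125 d).

125 days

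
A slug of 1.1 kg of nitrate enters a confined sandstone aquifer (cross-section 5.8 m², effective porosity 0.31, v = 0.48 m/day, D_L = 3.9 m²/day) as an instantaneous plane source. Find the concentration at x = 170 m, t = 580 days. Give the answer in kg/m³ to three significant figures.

For an instantaneous plane source, C(x,t) = M/(n_e·A·√(4πDt)) · exp(−(x−vt)²/(4Dt)), with n_e·A the pore (flow) area.
Plume center vt = 0.48 × 580 = 278.4 m, so the well at 170 m is 108.4 m upgradient of the peak.
√(4πDt) = 168.6 m, giving peak height M/(n_e·A·√(4πDt)) = 1.1/(0.31 × 5.8 × 168.6) = 0.003629 kg/m³.
(x−vt)²/(4Dt) = (-108.4)²/(4 × 3.9 × 580) = 1.299; exp(−1.299) = 0.2728.
C = 0.003629 × 0.2728 = 0.000990 kg/m³.

0.000990 kg/m³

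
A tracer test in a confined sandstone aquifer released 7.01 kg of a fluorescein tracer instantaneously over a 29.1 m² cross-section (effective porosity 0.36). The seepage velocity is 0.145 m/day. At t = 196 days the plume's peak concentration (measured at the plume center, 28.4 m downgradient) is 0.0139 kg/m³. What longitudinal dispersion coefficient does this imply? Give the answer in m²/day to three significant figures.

At the plume center C_max = M/(n_e·A·√(4πDt)), so D = M²/(4πt·(n_e·A·C_max)²).
n_e·A·C_max = 0.36 × 29.1 × 0.0139 = 0.1456 kg/m.
D = 7.01²/(4π × 196 × 0.1456²) = 0.941 m²/day.

0.941 m²/day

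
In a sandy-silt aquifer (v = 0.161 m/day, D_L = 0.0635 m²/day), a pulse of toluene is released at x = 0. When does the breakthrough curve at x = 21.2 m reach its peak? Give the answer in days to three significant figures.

129 days

For the 1D instantaneous-source solution, setting ∂C/∂t = 0 at fixed x gives v²t² + 2Dt − x² = 0, so t = (√(D² + v²x²) − D)/v².
√(D² + v²x²) = √(0.0635² + 0.161² × 21.2²) = 3.414; v² = 0.025921.
t = (3.414 − 0.0635)/0.025921 = 129 days (vs. the pure-advection estimate x/v = 132 d).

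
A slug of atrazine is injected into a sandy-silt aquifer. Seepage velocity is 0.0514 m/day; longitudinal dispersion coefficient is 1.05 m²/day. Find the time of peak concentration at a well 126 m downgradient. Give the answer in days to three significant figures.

For the 1D instantaneous-source solution, setting ∂C/∂t = 0 at fixed x gives v²t² + 2Dt − x² = 0, so t = (√(D² + v²x²) − D)/v².
√(D² + v²x²) = √(1.05² + 0.0514² × 126²) = 6.561; v² = 0.00264196.
t = (6.561 − 1.05)/0.00264196 = 2090 days (vs. the pure-advection estimate x/v = 2450 d).

2090 days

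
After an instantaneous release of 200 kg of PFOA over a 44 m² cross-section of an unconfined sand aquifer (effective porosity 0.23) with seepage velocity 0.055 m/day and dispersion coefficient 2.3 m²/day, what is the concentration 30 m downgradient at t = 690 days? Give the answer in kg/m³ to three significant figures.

0.139 kg/m³

For an instantaneous plane source, C(x,t) = M/(n_e·A·√(4πDt)) · exp(−(x−vt)²/(4Dt)), with n_e·A the pore (flow) area.
Plume center vt = 0.055 × 690 = 37.95 m, so the well at 30 m is 7.95 m upgradient of the peak.
√(4πDt) = 141.2 m, giving peak height M/(n_e·A·√(4πDt)) = 200/(0.23 × 44 × 141.2) = 0.1400 kg/m³.
(x−vt)²/(4Dt) = (-7.95)²/(4 × 2.3 × 690) = 0.009956; exp(−0.009956) = 0.9901.
C = 0.1400 × 0.9901 = 0.139 kg/m³.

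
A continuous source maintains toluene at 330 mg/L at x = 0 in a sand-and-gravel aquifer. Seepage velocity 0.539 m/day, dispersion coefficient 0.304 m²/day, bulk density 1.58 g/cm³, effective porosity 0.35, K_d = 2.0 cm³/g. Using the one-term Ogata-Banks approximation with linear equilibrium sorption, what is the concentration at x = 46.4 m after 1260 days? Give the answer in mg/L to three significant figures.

Retardation factor R = 1 + ρ_b·K_d/n = 1 + 1.58 × 2.0/0.35 = 10.03.
Sorption retards both mechanisms: v_R = v/R = 0.05374 m/day, D_R = D/R = 0.03031 m²/day.
v_R·t = 0.05374 × 1260 = 67.7124 m; 2√(D_R t) = 12.36 m; argument = (46.4 − 67.7124)/12.36 = -1.724.
C = C₀ × ½·erfc(-1.724) = 330 × 0.9926 = 328 mg/L.

328 mg/L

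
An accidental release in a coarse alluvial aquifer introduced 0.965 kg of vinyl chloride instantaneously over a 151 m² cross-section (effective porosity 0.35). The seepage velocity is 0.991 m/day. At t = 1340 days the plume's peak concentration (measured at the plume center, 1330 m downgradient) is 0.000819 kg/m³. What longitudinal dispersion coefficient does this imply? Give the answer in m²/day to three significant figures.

0.0295 m²/day

At the plume center C_max = M/(n_e·A·√(4πDt)), so D = M²/(4πt·(n_e·A·C_max)²).
n_e·A·C_max = 0.35 × 151 × 0.000819 = 0.04328 kg/m.
D = 0.965²/(4π × 1340 × 0.04328²) = 0.0295 m²/day.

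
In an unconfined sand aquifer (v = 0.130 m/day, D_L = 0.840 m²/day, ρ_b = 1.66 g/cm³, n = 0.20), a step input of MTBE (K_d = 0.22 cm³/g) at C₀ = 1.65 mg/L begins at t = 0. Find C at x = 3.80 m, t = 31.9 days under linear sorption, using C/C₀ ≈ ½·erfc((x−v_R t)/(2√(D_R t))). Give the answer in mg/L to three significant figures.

0.489 mg/L

Retardation factor R = 1 + ρ_b·K_d/n = 1 + 1.66 × 0.22/0.20 = 2.826.
Sorption retards both mechanisms: v_R = v/R = 0.04600 m/day, D_R = D/R = 0.2972 m²/day.
v_R·t = 0.04600 × 31.9 = 1.4674 m; 2√(D_R t) = 6.158 m; argument = (3.80 − 1.4674)/6.158 = 0.3788.
C = C₀ × ½·erfc(0.3788) = 1.65 × 0.2961 = 0.489 mg/L.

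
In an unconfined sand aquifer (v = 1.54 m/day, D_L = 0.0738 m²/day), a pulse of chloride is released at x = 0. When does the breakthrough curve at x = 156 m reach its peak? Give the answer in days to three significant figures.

For the 1D instantaneous-source solution, setting ∂C/∂t = 0 at fixed x gives v²t² + 2Dt − x² = 0, so t = (√(D² + v²x²) − D)/v².
√(D² + v²x²) = √(0.0738² + 1.54² × 156²) = 240.2; v² = 2.3716.
t = (240.2 − 0.0738)/2.3716 = 101 days (vs. the pure-advection estimate x/v = 101 d).

101 days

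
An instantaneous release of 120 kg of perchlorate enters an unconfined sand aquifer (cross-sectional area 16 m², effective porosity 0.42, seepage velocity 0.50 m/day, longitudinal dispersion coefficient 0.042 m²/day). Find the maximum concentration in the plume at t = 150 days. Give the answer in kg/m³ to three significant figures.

The peak of an instantaneous 1D plume sits at x = vt; there the Gaussian factor is 1 and C_max = M/(n_e·A·√(4πDt)), where n_e·A is the pore area the mass is dissolved in.
√(4πDt) = √(4π × 0.042 × 150) = 8.898 m, so C_max = 120/(0.42 × 16 × 8.898) = 2.01 kg/m³.

2.01 kg/m³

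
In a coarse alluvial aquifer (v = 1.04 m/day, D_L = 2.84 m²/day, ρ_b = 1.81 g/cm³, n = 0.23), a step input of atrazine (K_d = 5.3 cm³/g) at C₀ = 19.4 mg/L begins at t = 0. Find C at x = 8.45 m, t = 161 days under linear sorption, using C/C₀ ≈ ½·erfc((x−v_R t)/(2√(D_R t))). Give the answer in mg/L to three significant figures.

3.18 mg/L

Retardation factor R = 1 + ρ_b·K_d/n = 1 + 1.81 × 5.3/0.23 = 42.71.
Sorption retards both mechanisms: v_R = v/R = 0.02435 m/day, D_R = D/R = 0.06649 m²/day.
v_R·t = 0.02435 × 161 = 3.92035 m; 2√(D_R t) = 6.544 m; argument = (8.45 − 3.92035)/6.544 = 0.6922.
C = C₀ × ½·erfc(0.6922) = 19.4 × 0.1638 = 3.18 mg/L.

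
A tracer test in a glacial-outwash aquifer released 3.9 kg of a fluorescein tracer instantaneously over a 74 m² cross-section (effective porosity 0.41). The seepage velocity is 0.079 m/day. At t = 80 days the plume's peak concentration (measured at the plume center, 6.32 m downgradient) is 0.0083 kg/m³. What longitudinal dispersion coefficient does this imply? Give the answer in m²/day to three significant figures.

At the plume center C_max = M/(n_e·A·√(4πDt)), so D = M²/(4πt·(n_e·A·C_max)²).
n_e·A·C_max = 0.41 × 74 × 0.0083 = 0.2518 kg/m.
D = 3.9²/(4π × 80 × 0.2518²) = 0.239 m²/day.

0.239 m²/day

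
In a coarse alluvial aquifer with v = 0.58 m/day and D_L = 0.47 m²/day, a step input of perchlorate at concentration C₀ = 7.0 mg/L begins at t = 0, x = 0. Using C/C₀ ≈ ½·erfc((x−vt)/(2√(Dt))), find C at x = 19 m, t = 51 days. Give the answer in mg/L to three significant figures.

For a continuous step input, C/C₀ ≈ ½·erfc((x−vt)/(2√(Dt))).
vt = 0.58 × 51 = 29.58 m and 2√(Dt) = 2√(0.47 × 51) = 9.792 m.
Argument (x−vt)/(2√(Dt)) = (19 − 29.58)/9.792 = -1.080; ½·erfc(-1.080) = 0.9367.
C = 7.0 × 0.9367 = 6.56 mg/L.

6.56 mg/L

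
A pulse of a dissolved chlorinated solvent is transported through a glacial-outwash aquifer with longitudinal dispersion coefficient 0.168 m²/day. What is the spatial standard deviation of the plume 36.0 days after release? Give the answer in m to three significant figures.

3.48 m

Dispersive spreading gives a Gaussian with σ² = 2Dt; advection only shifts the center.
σ = √(2 × 0.168 × 36.0) = 3.48 m.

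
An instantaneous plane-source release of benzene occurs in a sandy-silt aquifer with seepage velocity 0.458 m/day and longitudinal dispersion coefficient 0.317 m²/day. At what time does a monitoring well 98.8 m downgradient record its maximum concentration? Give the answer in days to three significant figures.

For the 1D instantaneous-source solution, setting ∂C/∂t = 0 at fixed x gives v²t² + 2Dt − x² = 0, so t = (√(D² + v²x²) − D)/v².
√(D² + v²x²) = √(0.317² + 0.458² × 98.8²) = 45.25; v² = 0.209764.
t = (45.25 − 0.317)/0.209764 = 214 days (vs. the pure-advection estimate x/v = 216 d).

214 days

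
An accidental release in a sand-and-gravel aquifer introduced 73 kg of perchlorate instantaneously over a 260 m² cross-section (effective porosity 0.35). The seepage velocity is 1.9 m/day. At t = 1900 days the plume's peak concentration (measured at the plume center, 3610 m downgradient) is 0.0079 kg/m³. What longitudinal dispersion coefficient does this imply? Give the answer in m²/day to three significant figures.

0.432 m²/day

At the plume center C_max = M/(n_e·A·√(4πDt)), so D = M²/(4πt·(n_e·A·C_max)²).
n_e·A·C_max = 0.35 × 260 × 0.0079 = 0.7189 kg/m.
D = 73²/(4π × 1900 × 0.7189²) = 0.432 m²/day.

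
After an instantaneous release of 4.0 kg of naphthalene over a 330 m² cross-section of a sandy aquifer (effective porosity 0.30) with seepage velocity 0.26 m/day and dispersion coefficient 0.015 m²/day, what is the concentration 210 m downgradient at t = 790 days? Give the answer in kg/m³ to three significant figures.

0.00212 kg/m³

For an instantaneous plane source, C(x,t) = M/(n_e·A·√(4πDt)) · exp(−(x−vt)²/(4Dt)), with n_e·A the pore (flow) area.
Plume center vt = 0.26 × 790 = 205.4 m, so the well at 210 m is 4.6 m downgradient of the peak.
√(4πDt) = 12.20 m, giving peak height M/(n_e·A·√(4πDt)) = 4.0/(0.30 × 330 × 12.20) = 0.003312 kg/m³.
(x−vt)²/(4Dt) = (4.6)²/(4 × 0.015 × 790) = 0.4464; exp(−0.4464) = 0.6399.
C = 0.003312 × 0.6399 = 0.00212 kg/m³.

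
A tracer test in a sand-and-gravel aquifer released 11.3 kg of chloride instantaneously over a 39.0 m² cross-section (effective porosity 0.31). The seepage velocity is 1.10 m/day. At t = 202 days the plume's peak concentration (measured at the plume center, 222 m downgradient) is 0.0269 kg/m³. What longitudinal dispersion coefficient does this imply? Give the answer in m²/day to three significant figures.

0.476 m²/day

At the plume center C_max = M/(n_e·A·√(4πDt)), so D = M²/(4πt·(n_e·A·C_max)²).
n_e·A·C_max = 0.31 × 39.0 × 0.0269 = 0.3252 kg/m.
D = 11.3²/(4π × 202 × 0.3252²) = 0.476 m²/day.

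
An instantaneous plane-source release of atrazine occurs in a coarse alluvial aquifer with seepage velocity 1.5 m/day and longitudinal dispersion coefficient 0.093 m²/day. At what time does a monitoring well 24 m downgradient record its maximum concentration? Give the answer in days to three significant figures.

For the 1D instantaneous-source solution, setting ∂C/∂t = 0 at fixed x gives v²t² + 2Dt − x² = 0, so t = (√(D² + v²x²) − D)/v².
√(D² + v²x²) = √(0.093² + 1.5² × 24²) = 36.00; v² = 2.25.
t = (36.00 − 0.093)/2.25 = 16.0 days (vs. the pure-advection estimate x/v = 16.0 d).

16.0 days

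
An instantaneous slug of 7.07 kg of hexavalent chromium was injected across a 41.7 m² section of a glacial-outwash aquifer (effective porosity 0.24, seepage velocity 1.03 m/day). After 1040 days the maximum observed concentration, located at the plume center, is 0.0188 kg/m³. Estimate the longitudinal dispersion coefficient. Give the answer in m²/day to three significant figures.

0.108 m²/day

At the plume center C_max = M/(n_e·A·√(4πDt)), so D = M²/(4πt·(n_e·A·C_max)²).
n_e·A·C_max = 0.24 × 41.7 × 0.0188 = 0.1882 kg/m.
D = 7.07²/(4π × 1040 × 0.1882²) = 0.108 m²/day.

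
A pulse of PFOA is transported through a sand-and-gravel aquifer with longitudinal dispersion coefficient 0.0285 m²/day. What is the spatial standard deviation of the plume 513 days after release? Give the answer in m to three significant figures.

Dispersive spreading gives a Gaussian with σ² = 2Dt; advection only shifts the center.
σ = √(2 × 0.0285 × 513) = 5.41 m.

5.41 m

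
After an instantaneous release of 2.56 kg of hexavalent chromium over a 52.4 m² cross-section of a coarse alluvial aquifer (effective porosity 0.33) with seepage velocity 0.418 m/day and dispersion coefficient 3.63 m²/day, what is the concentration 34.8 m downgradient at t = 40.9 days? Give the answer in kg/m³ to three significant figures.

0.00202 kg/m³

For an instantaneous plane source, C(x,t) = M/(n_e·A·√(4πDt)) · exp(−(x−vt)²/(4Dt)), with n_e·A the pore (flow) area.
Plume center vt = 0.418 × 40.9 = 17.0962 m, so the well at 34.8 m is 17.7038 m downgradient of the peak.
√(4πDt) = 43.19 m, giving peak height M/(n_e·A·√(4πDt)) = 2.56/(0.33 × 52.4 × 43.19) = 0.003428 kg/m³.
(x−vt)²/(4Dt) = (17.7038)²/(4 × 3.63 × 40.9) = 0.5278; exp(−0.5278) = 0.5899.
C = 0.003428 × 0.5899 = 0.00202 kg/m³.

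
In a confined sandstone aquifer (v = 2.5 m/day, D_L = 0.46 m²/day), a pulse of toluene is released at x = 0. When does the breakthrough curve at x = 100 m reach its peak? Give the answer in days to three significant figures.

For the 1D instantaneous-source solution, setting ∂C/∂t = 0 at fixed x gives v²t² + 2Dt − x² = 0, so t = (√(D² + v²x²) − D)/v².
√(D² + v²x²) = √(0.46² + 2.5² × 100²) = 250.0; v² = 6.25.
t = (250.0 − 0.46)/6.25 = 39.9 days (vs. the pure-advection estimate x/v = 40.0 d).

39.9 days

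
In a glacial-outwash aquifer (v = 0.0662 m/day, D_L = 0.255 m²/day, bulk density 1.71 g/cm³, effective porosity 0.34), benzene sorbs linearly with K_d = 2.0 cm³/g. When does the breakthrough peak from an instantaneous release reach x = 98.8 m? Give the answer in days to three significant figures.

Retardation factor R = 1 + ρ_b·K_d/n = 1 + 1.71 × 2.0/0.34 = 11.06.
Sorption retards both mechanisms: v_R = v/R = 0.005986 m/day, D_R = D/R = 0.02306 m²/day.
Peak time from v_R²t² + 2D_R t − x² = 0: t = (√(D_R² + v_R²x²) − D_R)/v_R².
√(D_R² + v_R²x²) = √(0.02306² + 0.005986² × 98.8²) = 0.5919; v_R² = 3.583e-05.
t = (0.5919 − 0.02306)/3.583e-05 = 15900 days.

15900 days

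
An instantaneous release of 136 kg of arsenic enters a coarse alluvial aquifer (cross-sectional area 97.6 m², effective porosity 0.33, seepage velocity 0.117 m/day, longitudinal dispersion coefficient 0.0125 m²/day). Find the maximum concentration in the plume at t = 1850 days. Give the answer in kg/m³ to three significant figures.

0.248 kg/m³

The peak of an instantaneous 1D plume sits at x = vt; there the Gaussian factor is 1 and C_max = M/(n_e·A·√(4πDt)), where n_e·A is the pore area the mass is dissolved in.
√(4πDt) = √(4π × 0.0125 × 1850) = 17.05 m, so C_max = 136/(0.33 × 97.6 × 17.05) = 0.248 kg/m³.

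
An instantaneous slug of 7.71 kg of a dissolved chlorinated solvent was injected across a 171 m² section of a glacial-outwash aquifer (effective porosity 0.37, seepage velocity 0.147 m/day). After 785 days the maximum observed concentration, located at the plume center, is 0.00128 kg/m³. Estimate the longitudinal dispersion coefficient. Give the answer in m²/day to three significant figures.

At the plume center C_max = M/(n_e·A·√(4πDt)), so D = M²/(4πt·(n_e·A·C_max)²).
n_e·A·C_max = 0.37 × 171 × 0.00128 = 0.08099 kg/m.
D = 7.71²/(4π × 785 × 0.08099²) = 0.919 m²/day.

0.919 m²/day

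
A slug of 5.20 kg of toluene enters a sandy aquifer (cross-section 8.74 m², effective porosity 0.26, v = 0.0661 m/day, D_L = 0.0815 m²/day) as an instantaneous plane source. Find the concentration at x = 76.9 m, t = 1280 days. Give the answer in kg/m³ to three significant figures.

For an instantaneous plane source, C(x,t) = M/(n_e·A·√(4πDt)) · exp(−(x−vt)²/(4Dt)), with n_e·A the pore (flow) area.
Plume center vt = 0.0661 × 1280 = 84.608 m, so the well at 76.9 m is 7.708 m upgradient of the peak.
√(4πDt) = 36.21 m, giving peak height M/(n_e·A·√(4πDt)) = 5.20/(0.26 × 8.74 × 36.21) = 0.06320 kg/m³.
(x−vt)²/(4Dt) = (-7.708)²/(4 × 0.0815 × 1280) = 0.1424; exp(−0.1424) = 0.8673.
C = 0.06320 × 0.8673 = 0.0548 kg/m³.

0.0548 kg/m³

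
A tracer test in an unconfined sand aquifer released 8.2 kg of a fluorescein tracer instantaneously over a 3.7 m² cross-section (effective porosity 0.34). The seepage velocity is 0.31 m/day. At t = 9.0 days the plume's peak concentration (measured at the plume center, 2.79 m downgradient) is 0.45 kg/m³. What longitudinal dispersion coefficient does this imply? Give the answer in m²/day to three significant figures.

At the plume center C_max = M/(n_e·A·√(4πDt)), so D = M²/(4πt·(n_e·A·C_max)²).
n_e·A·C_max = 0.34 × 3.7 × 0.45 = 0.5661 kg/m.
D = 8.2²/(4π × 9.0 × 0.5661²) = 1.86 m²/day.

1.86 m²/day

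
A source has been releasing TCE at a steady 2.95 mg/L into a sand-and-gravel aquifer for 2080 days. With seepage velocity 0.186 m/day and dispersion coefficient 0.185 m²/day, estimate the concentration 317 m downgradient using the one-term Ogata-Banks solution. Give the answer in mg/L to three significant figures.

For a continuous step input, C/C₀ ≈ ½·erfc((x−vt)/(2√(Dt))).
vt = 0.186 × 2080 = 386.88 m and 2√(Dt) = 2√(0.185 × 2080) = 39.23 m.
Argument (x−vt)/(2√(Dt)) = (317 − 386.88)/39.23 = -1.781; ½·erfc(-1.781) = 0.9941.
C = 2.95 × 0.9941 = 2.93 mg/L.

2.93 mg/L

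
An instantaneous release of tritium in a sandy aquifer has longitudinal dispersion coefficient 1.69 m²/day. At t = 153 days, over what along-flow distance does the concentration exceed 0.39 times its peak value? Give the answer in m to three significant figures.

62.4 m

The plume is Gaussian with σ = √(2Dt) = √(2 × 1.69 × 153) = 22.74 m.
C/C_peak = exp(−Δx²/(2σ²)) = 0.39 ⇒ Δx = σ·√(−2 ln 0.39) = 22.74 × 1.372 = 31.20 m.
Width = 2Δx = 62.4 m.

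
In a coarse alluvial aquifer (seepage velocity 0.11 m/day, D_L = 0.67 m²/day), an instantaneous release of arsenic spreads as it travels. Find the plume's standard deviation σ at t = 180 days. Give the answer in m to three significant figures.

Dispersive spreading gives a Gaussian with σ² = 2Dt; advection only shifts the center.
σ = √(2 × 0.67 × 180) = 15.5 m.

15.5 m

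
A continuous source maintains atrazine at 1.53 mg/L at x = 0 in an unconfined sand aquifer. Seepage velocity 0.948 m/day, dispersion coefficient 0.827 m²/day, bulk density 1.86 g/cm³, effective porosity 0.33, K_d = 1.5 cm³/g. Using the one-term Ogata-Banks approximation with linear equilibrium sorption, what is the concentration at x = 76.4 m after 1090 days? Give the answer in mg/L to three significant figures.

1.52 mg/L

Retardation factor R = 1 + ρ_b·K_d/n = 1 + 1.86 × 1.5/0.33 = 9.455.
Sorption retards both mechanisms: v_R = v/R = 0.1003 m/day, D_R = D/R = 0.08747 m²/day.
v_R·t = 0.1003 × 1090 = 109.327 m; 2√(D_R t) = 19.53 m; argument = (76.4 − 109.327)/19.53 = -1.686.
C = C₀ × ½·erfc(-1.686) = 1.53 × 0.9914 = 1.52 mg/L.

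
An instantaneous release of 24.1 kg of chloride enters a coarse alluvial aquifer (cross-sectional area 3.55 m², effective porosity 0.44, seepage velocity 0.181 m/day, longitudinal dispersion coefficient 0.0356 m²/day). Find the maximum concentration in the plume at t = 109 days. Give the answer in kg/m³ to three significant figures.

2.21 kg/m³

The peak of an instantaneous 1D plume sits at x = vt; there the Gaussian factor is 1 and C_max = M/(n_e·A·√(4πDt)), where n_e·A is the pore area the mass is dissolved in.
√(4πDt) = √(4π × 0.0356 × 109) = 6.983 m, so C_max = 24.1/(0.44 × 3.55 × 6.983) = 2.21 kg/m³.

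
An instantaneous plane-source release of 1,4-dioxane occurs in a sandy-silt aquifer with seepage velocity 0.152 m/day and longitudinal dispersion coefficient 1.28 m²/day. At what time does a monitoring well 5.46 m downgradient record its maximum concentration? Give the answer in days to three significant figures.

For the 1D instantaneous-source solution, setting ∂C/∂t = 0 at fixed x gives v²t² + 2Dt − x² = 0, so t = (√(D² + v²x²) − D)/v².
√(D² + v²x²) = √(1.28² + 0.152² × 5.46²) = 1.526; v² = 0.023104.
t = (1.526 − 1.28)/0.023104 = 10.6 days (vs. the pure-advection estimate x/v = 35.9 d).

10.6 days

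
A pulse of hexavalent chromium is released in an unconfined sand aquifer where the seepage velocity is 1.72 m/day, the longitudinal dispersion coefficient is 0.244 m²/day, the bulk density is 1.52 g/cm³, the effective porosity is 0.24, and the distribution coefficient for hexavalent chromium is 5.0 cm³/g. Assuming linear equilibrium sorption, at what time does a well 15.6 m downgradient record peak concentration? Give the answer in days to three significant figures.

294 days

Retardation factor R = 1 + ρ_b·K_d/n = 1 + 1.52 × 5.0/0.24 = 32.67.
Sorption retards both mechanisms: v_R = v/R = 0.05265 m/day, D_R = D/R = 0.007469 m²/day.
Peak time from v_R²t² + 2D_R t − x² = 0: t = (√(D_R² + v_R²x²) − D_R)/v_R².
√(D_R² + v_R²x²) = √(0.007469² + 0.05265² × 15.6²) = 0.8214; v_R² = 0.002772.
t = (0.8214 − 0.007469)/0.002772 = 294 days.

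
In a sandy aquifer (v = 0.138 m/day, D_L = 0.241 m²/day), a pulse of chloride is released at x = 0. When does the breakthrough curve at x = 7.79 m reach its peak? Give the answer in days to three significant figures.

For the 1D instantaneous-source solution, setting ∂C/∂t = 0 at fixed x gives v²t² + 2Dt − x² = 0, so t = (√(D² + v²x²) − D)/v².
√(D² + v²x²) = √(0.241² + 0.138² × 7.79²) = 1.102; v² = 0.019044.
t = (1.102 − 0.241)/0.019044 = 45.2 days (vs. the pure-advection estimate x/v = 56.4 d).

45.2 days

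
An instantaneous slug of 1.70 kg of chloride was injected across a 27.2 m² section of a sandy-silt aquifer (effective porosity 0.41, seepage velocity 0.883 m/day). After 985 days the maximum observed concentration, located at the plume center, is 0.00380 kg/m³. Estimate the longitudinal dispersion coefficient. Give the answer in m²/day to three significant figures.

At the plume center C_max = M/(n_e·A·√(4πDt)), so D = M²/(4πt·(n_e·A·C_max)²).
n_e·A·C_max = 0.41 × 27.2 × 0.00380 = 0.04238 kg/m.
D = 1.70²/(4π × 985 × 0.04238²) = 0.130 m²/day.

0.130 m²/day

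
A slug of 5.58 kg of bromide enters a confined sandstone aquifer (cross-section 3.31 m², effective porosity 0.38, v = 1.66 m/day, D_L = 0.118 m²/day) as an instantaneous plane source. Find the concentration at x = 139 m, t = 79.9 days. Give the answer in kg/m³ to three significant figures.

For an instantaneous plane source, C(x,t) = M/(n_e·A·√(4πDt)) · exp(−(x−vt)²/(4Dt)), with n_e·A the pore (flow) area.
Plume center vt = 1.66 × 79.9 = 132.634 m, so the well at 139 m is 6.366 m downgradient of the peak.
√(4πDt) = 10.88 m, giving peak height M/(n_e·A·√(4πDt)) = 5.58/(0.38 × 3.31 × 10.88) = 0.4077 kg/m³.
(x−vt)²/(4Dt) = (6.366)²/(4 × 0.118 × 79.9) = 1.075; exp(−1.075) = 0.3413.
C = 0.4077 × 0.3413 = 0.139 kg/m³.

0.139 kg/m³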